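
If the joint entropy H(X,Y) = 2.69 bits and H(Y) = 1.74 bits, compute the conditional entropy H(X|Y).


H(X|Y) = H(X,Y) - H(Y) = 2.69 - 1.74 = 0.95

0.95 bits


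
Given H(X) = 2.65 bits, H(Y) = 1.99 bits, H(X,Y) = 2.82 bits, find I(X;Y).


I(X;Y) = H(X) + H(Y) - H(X,Y) = 2.65 + 1.99 - 2.82 = 1.82

1.82 bits


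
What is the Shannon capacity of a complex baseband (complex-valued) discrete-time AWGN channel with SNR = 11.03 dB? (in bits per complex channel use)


SNR_linear = 10^(11.03/10) = 12.6765; C = log2(1 + SNR_linear) = log2(1 + 12.6765) = 3.7736

3.7736 bits/channel use


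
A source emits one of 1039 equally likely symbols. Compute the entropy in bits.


H = log2(n) = log2(1039) = 10.021

10.021 bits


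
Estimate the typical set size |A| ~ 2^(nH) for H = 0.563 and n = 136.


log2|A_typical| = nH = 136 * 0.563 = 76.568, so |A_typical| ~ 2^76.568 = 1.120e+23

1.120e+23


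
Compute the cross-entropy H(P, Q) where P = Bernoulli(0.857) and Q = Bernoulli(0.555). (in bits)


H(P,Q) = -p*log2(q) - (1-p)*log2(1-q). -0.857*log2(0.555) = 0.727970; -0.143*log2(0.445) = 0.167042. H(P,Q) = 0.727970 + 0.167042 = 0.895

0.895 bits


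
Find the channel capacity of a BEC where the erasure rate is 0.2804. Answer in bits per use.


C = 1 - epsilon = 1 - 0.2804 = 0.7196

0.7196 bits


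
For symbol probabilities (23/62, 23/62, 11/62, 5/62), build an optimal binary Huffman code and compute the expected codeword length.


Huffman construction (repeatedly merge the two least-probable nodes; each merge adds 1 bit to every symbol beneath it): 5/62 + 11/62 = 8/31; 8/31 + 23/62 = 39/62; 23/62 + 39/62 = 1. Resulting codeword lengths (in the order the probabilities were given): (2, 1, 3, 3). L_avg = sum(p_i * l_i) = 23/62*2 + 23/62*1 + 11/62*3 + 5/62*3 = 117/62 = 1.8871

1.8871 bits


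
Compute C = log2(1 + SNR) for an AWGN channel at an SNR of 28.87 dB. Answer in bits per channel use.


SNR_linear = 10^(28.87/10) = 770.9035; C = log2(1 + SNR_linear) = log2(1 + 770.9035) = 9.5923

9.5923 bits/channel use


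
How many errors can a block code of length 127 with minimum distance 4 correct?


Correction capability = floor((d-1)/2) = floor((4-1)/2) = 1

1 errors


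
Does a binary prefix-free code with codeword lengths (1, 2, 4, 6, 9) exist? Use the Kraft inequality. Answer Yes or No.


Kraft sum = sum(2^(-l_i)) = 0.8301, need <= 1. Result: satisfied (a binary prefix-free code with these lengths exists)

Yes


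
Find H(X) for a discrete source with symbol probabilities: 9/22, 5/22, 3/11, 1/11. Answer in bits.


H = -sum(p_i * log2(p_i)). Terms: -(9/22)*log2(9/22) = 0.527525; -(5/22)*log2(5/22) = 0.485796; -(3/11)*log2(3/11) = 0.511219; -(1/11)*log2(1/11) = 0.314494. H = 0.527525 + 0.485796 + 0.511219 + 0.314494 = 1.839

1.839 bits


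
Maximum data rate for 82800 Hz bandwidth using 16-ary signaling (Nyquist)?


Rate = 2 * B * log2(M) = 2 * 82800 * 4.0 = 662400.0

662400.0 bps


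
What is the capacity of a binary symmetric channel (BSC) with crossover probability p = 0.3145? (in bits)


H(p) = -p*log2(p) - (1-p)*log2(1-p) = -0.3145*log2(0.3145) - 0.6855*log2(0.6855) = 0.524859 + 0.373441 = 0.8983. C = 1 - H(p) = 1 - 0.8983 = 0.1017

0.1017 bits


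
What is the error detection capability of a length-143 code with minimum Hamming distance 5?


Detection capability = d_min - 1 = 5 - 1 = 4

4 errors


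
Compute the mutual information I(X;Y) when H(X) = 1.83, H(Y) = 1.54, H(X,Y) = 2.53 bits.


I(X;Y) = H(X) + H(Y) - H(X,Y) = 1.83 + 1.54 - 2.53 = 0.84

0.84 bits


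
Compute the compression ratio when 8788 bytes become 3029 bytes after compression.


Ratio = original / compressed = 8788 / 3029 = 2.9013

2.9013


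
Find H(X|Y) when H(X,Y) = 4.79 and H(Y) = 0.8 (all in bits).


H(X|Y) = H(X,Y) - H(Y) = 4.79 - 0.8 = 3.99

3.99 bits


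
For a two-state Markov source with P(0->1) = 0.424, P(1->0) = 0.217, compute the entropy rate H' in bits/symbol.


Stationary distribution: pi_0 = p10/(p01+p10) = 0.3385, pi_1 = 0.6615. Entropy rate H' = pi_0*H(p01) + pi_1*H(p10) = 0.3385*0.9833 + 0.6615*0.7547 = 0.832

0.832 bits/symbol


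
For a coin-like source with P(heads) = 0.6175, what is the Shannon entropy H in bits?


H = -p*log2(p) - (1-p)*log2(1-p). -0.6175*log2(0.6175) = 0.429464; -0.3825*log2(0.3825) = 0.530324. H = 0.429464 + 0.530324 = 0.9598

0.9598 bits


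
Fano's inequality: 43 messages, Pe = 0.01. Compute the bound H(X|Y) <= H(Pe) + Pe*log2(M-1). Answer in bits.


H(Pe) = -Pe*log2(Pe) - (1-Pe)*log2(1-Pe) = -0.01*log2(0.01) - 0.99*log2(0.99) = 0.066439 + 0.014355 = 0.0808. Pe*log2(M-1) = 0.01*log2(42) = 0.053923. Bound = H(Pe) + Pe*log2(M-1) = 0.066439 + 0.014355 + 0.053923 = 0.1347

0.1347 bits


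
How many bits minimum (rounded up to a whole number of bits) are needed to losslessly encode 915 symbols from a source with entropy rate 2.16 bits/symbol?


Minimum bits >= n * H = 915 * 2.16 = 1976.4, rounded up to a whole number of bits = 1977

1977 bits


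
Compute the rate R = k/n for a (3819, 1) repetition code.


Rate = k/n = 1/3819

1/3819


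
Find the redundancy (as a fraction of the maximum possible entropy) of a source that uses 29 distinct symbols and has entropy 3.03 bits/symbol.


H_max = log2(K) = log2(29) = 4.858 bits/symbol. Redundancy = 1 - H/H_max = 1 - 3.03/4.858 = 1 - 0.6237 = 0.3763

0.3763


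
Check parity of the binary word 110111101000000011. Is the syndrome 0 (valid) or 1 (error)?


Syndrome = XOR of all bits = 1 XOR 1 XOR 0 XOR 1 XOR 1 XOR 1 XOR 1 XOR 0 XOR 1 XOR 0 XOR 0 XOR 0 XOR 0 XOR 0 XOR 0 XOR 0 XOR 1 XOR 1 = 1

1


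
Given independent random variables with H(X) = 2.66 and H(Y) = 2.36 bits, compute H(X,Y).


For independent variables, H(X,Y) = H(X) + H(Y) = 2.66 + 2.36 = 5.02

5.02 bits


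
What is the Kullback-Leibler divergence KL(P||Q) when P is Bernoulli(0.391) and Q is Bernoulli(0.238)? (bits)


KL = p*log2(p/q) + (1-p)*log2((1-p)/(1-q)) = 0.391*log2(0.391/0.238) + 0.609*log2(0.609/0.762) = 0.0831

0.0831 bits


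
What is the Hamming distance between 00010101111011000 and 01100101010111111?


Count differing positions: . ^ ^ ^ . . . . ^ . ^ ^ . . ^ ^ ^ = 9 differences

9


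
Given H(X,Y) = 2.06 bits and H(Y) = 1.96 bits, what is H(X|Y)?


H(X|Y) = H(X,Y) - H(Y) = 2.06 - 1.96 = 0.1

0.1 bits


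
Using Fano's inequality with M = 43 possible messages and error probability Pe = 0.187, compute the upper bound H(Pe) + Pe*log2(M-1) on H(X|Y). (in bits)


H(Pe) = -Pe*log2(Pe) - (1-Pe)*log2(1-Pe) = -0.187*log2(0.187) - 0.813*log2(0.813) = 0.452332 + 0.242821 = 0.6952. Pe*log2(M-1) = 0.187*log2(42) = 1.008363. Bound = H(Pe) + Pe*log2(M-1) = 0.452332 + 0.242821 + 1.008363 = 1.7035

1.7035 bits


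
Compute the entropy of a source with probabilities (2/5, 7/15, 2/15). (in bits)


H = -sum(p_i * log2(p_i)). Terms: -(2/5)*log2(2/5) = 0.528771; -(7/15)*log2(7/15) = 0.513117; -(2/15)*log2(2/15) = 0.387585. H = 0.528771 + 0.513117 + 0.387585 = 1.4295

1.4295 bits


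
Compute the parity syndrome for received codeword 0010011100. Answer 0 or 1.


Syndrome = XOR of all bits = 0 XOR 0 XOR 1 XOR 0 XOR 0 XOR 1 XOR 1 XOR 1 XOR 0 XOR 0 = 0

0


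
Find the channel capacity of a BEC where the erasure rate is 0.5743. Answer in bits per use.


C = 1 - epsilon = 1 - 0.5743 = 0.4257

0.4257 bits


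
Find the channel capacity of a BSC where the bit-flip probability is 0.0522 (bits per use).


H(p) = -p*log2(p) - (1-p)*log2(1-p) = -0.0522*log2(0.0522) - 0.9478*log2(0.9478) = 0.222362 + 0.073308 = 0.2957. C = 1 - H(p) = 1 - 0.2957 = 0.7043

0.7043 bits


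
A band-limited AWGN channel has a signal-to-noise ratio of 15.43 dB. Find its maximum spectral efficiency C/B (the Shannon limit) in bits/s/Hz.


SNR_linear = 10^(15.43/10) = 34.914; C/B = log2(1 + SNR_linear) = log2(1 + 34.914) = 5.1665

5.1665 bits/s/Hz


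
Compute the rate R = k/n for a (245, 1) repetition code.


Rate = k/n = 1/245

1/245


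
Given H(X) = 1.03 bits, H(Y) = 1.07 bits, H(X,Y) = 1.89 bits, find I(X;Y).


I(X;Y) = H(X) + H(Y) - H(X,Y) = 1.03 + 1.07 - 1.89 = 0.21

0.21 bits


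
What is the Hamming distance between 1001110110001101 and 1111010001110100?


Count differing positions: . ^ ^ . ^ . . ^ ^ ^ ^ ^ ^ . . ^ = 10 differences

10


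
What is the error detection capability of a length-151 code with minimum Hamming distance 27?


Detection capability = d_min - 1 = 27 - 1 = 26

26 errors


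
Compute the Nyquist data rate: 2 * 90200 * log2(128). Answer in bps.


Rate = 2 * B * log2(M) = 2 * 90200 * 7.0 = 1262800.0

1262800.0 bps


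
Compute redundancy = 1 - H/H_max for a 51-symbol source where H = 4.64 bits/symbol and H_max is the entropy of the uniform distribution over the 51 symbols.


H_max = log2(K) = log2(51) = 5.6724 bits/symbol. Redundancy = 1 - H/H_max = 1 - 4.64/5.6724 = 1 - 0.818 = 0.182

0.182


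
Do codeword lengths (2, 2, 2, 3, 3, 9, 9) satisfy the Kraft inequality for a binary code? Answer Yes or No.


Kraft sum = sum(2^(-l_i)) = 1.0039, need <= 1. Result: violated (a binary prefix-free code with these lengths cannot exist)

No


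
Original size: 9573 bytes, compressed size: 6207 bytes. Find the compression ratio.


Ratio = original / compressed = 9573 / 6207 = 1.5423

1.5423


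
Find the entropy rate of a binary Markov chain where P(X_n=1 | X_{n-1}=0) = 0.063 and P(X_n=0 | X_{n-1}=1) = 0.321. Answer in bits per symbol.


Stationary distribution: pi_0 = p10/(p01+p10) = 0.8359, pi_1 = 0.1641. Entropy rate H' = pi_0*H(p01) + pi_1*H(p10) = 0.8359*0.3392 + 0.1641*0.9055 = 0.4321

0.4321 bits/symbol


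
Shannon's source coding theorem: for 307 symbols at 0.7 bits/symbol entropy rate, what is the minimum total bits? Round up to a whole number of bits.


Minimum bits >= n * H = 307 * 0.7 = 214.9, rounded up to a whole number of bits = 215

215 bits


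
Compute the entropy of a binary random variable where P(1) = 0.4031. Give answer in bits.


H = -p*log2(p) - (1-p)*log2(1-p). -0.4031*log2(0.4031) = 0.528380; -0.5969*log2(0.5969) = 0.444356. H = 0.528380 + 0.444356 = 0.9727

0.9727 bits


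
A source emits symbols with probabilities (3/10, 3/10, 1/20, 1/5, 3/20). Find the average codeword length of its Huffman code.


Huffman construction (repeatedly merge the two least-probable nodes; each merge adds 1 bit to every symbol beneath it): 1/20 + 3/20 = 1/5; 1/5 + 1/5 = 2/5; 3/10 + 3/10 = 3/5; 2/5 + 3/5 = 1. Resulting codeword lengths (in the order the probabilities were given): (2, 2, 3, 2, 3). L_avg = sum(p_i * l_i) = 3/10*2 + 3/10*2 + 1/20*3 + 1/5*2 + 3/20*3 = 11/5 = 2.2

2.2 bits


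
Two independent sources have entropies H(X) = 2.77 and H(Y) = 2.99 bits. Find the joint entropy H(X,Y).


For independent variables, H(X,Y) = H(X) + H(Y) = 2.77 + 2.99 = 5.76

5.76 bits


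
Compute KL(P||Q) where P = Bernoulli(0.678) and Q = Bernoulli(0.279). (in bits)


KL = p*log2(p/q) + (1-p)*log2((1-p)/(1-q)) = 0.678*log2(0.678/0.279) + 0.322*log2(0.322/0.721) = 0.4941

0.4941 bits


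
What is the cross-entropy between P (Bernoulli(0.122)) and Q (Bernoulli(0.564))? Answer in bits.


H(P,Q) = -p*log2(q) - (1-p)*log2(1-q). -0.122*log2(0.564) = 0.100800; -0.878*log2(0.436) = 1.051493. H(P,Q) = 0.100800 + 1.051493 = 1.1523

1.1523 bits


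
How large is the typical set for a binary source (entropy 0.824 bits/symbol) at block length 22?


log2|A_typical| = nH = 22 * 0.824 = 18.128, so |A_typical| ~ 2^18.128 = 2.865e+05

2.865e+05


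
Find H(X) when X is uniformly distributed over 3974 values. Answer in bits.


H = log2(n) = log2(3974) = 11.9564

11.9564 bits


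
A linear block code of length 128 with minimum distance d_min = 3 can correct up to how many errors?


Correction capability = floor((d-1)/2) = floor((3-1)/2) = 1

1 errors


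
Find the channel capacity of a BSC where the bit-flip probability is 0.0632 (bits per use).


H(p) = -p*log2(p) - (1-p)*log2(1-p) = -0.0632*log2(0.0632) - 0.9368*log2(0.9368) = 0.251784 + 0.088234 = 0.34. C = 1 - H(p) = 1 - 0.34 = 0.66

0.66 bits


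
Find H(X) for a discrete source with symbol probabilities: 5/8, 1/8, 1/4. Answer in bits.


H = -sum(p_i * log2(p_i)). Terms: -(5/8)*log2(5/8) = 0.423795; -(1/8)*log2(1/8) = 0.375000; -(1/4)*log2(1/4) = 0.500000. H = 0.423795 + 0.375000 + 0.500000 = 1.2988

1.2988 bits


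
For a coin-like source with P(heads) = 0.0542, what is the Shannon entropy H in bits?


H = -p*log2(p) - (1-p)*log2(1-p). -0.0542*log2(0.0542) = 0.227942; -0.9458*log2(0.9458) = 0.076036. H = 0.227942 + 0.076036 = 0.304

0.304 bits


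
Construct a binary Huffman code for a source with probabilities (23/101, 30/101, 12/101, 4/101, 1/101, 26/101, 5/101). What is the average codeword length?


Huffman construction (repeatedly merge the two least-probable nodes; each merge adds 1 bit to every symbol beneath it): 1/101 + 4/101 = 5/101; 5/101 + 5/101 = 10/101; 10/101 + 12/101 = 22/101; 22/101 + 23/101 = 45/101; 26/101 + 30/101 = 56/101; 45/101 + 56/101 = 1. Resulting codeword lengths (in the order the probabilities were given): (2, 2, 3, 5, 5, 2, 4). L_avg = sum(p_i * l_i) = 23/101*2 + 30/101*2 + 12/101*3 + 4/101*5 + 1/101*5 + 26/101*2 + 5/101*4 = 239/101 = 2.3663

2.3663 bits


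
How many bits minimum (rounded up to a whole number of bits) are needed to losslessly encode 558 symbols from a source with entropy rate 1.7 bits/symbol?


Minimum bits >= n * H = 558 * 1.7 = 948.6, rounded up to a whole number of bits = 949

949 bits


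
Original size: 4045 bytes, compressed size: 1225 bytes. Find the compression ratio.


Ratio = original / compressed = 4045 / 1225 = 3.302

3.302


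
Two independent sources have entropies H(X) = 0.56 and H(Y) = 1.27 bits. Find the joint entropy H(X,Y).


For independent variables, H(X,Y) = H(X) + H(Y) = 0.56 + 1.27 = 1.83

1.83 bits


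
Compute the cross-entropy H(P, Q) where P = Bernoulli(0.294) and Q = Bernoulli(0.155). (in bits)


H(P,Q) = -p*log2(q) - (1-p)*log2(1-q). -0.294*log2(0.155) = 0.790760; -0.706*log2(0.845) = 0.171542. H(P,Q) = 0.790760 + 0.171542 = 0.9623

0.9623 bits


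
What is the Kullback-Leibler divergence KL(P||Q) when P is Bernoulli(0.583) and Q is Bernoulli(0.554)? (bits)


KL = p*log2(p/q) + (1-p)*log2((1-p)/(1-q)) = 0.583*log2(0.583/0.554) + 0.417*log2(0.417/0.446) = 0.0025

0.0025 bits


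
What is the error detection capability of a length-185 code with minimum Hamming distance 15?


Detection capability = d_min - 1 = 15 - 1 = 14

14 errors


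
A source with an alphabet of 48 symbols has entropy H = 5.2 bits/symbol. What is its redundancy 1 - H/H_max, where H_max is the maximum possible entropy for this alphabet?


H_max = log2(K) = log2(48) = 5.585 bits/symbol. Redundancy = 1 - H/H_max = 1 - 5.2/5.585 = 1 - 0.9311 = 0.0689

0.0689


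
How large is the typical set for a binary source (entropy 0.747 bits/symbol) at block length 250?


log2|A_typical| = nH = 250 * 0.747 = 186.75, so |A_typical| ~ 2^186.75 = 1.649e+56

1.649e+56


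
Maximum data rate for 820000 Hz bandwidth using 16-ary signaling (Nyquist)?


Rate = 2 * B * log2(M) = 2 * 820000 * 4.0 = 6560000.0

6560000.0 bps


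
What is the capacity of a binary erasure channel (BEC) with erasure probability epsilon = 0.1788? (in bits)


C = 1 - epsilon = 1 - 0.1788 = 0.8212

0.8212 bits


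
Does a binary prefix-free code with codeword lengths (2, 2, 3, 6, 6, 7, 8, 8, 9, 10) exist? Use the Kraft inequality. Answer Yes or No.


Kraft sum = sum(2^(-l_i)) = 0.6748, need <= 1. Result: satisfied (a binary prefix-free code with these lengths exists)

Yes


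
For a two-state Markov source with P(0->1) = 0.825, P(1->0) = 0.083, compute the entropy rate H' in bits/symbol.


Stationary distribution: pi_0 = p10/(p01+p10) = 0.0914, pi_1 = 0.9086. Entropy rate H' = pi_0*H(p01) + pi_1*H(p10) = 0.0914*0.669 + 0.9086*0.4127 = 0.4361

0.4361 bits/symbol


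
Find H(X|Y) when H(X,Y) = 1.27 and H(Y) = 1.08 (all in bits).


H(X|Y) = H(X,Y) - H(Y) = 1.27 - 1.08 = 0.19

0.19 bits


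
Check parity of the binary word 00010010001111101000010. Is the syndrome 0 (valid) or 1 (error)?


Syndrome = XOR of all bits = 0 XOR 0 XOR 0 XOR 1 XOR 0 XOR 0 XOR 1 XOR 0 XOR 0 XOR 0 XOR 1 XOR 1 XOR 1 XOR 1 XOR 1 XOR 0 XOR 1 XOR 0 XOR 0 XOR 0 XOR 0 XOR 1 XOR 0 = 1

1


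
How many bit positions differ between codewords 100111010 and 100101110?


Count differing positions: . . . . ^ . ^ . . = 2 differences

2


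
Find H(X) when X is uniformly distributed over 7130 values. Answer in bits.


H = log2(n) = log2(7130) = 12.7997

12.7997 bits


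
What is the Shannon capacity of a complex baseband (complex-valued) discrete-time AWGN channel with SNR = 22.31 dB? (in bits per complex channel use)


SNR_linear = 10^(22.31/10) = 170.2159; C = log2(1 + SNR_linear) = log2(1 + 170.2159) = 7.4197

7.4197 bits/channel use


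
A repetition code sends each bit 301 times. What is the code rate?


Rate = k/n = 1/301

1/301


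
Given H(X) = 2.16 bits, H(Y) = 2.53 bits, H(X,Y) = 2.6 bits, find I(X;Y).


I(X;Y) = H(X) + H(Y) - H(X,Y) = 2.16 + 2.53 - 2.6 = 2.09

2.09 bits


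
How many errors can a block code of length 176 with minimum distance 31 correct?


Correction capability = floor((d-1)/2) = floor((31-1)/2) = 15

15 errors


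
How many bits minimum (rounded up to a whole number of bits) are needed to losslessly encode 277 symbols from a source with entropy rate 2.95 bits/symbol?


Minimum bits >= n * H = 277 * 2.95 = 817.15, rounded up to a whole number of bits = 818

818 bits


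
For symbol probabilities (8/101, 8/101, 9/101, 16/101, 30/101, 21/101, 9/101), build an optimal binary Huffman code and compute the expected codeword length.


Huffman construction (repeatedly merge the two least-probable nodes; each merge adds 1 bit to every symbol beneath it): 8/101 + 8/101 = 16/101; 9/101 + 9/101 = 18/101; 16/101 + 16/101 = 32/101; 18/101 + 21/101 = 39/101; 30/101 + 32/101 = 62/101; 39/101 + 62/101 = 1. Resulting codeword lengths (in the order the probabilities were given): (4, 4, 3, 3, 2, 2, 3). L_avg = sum(p_i * l_i) = 8/101*4 + 8/101*4 + 9/101*3 + 16/101*3 + 30/101*2 + 21/101*2 + 9/101*3 = 268/101 = 2.6535

2.6535 bits


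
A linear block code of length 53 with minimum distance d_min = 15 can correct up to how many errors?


Correction capability = floor((d-1)/2) = floor((15-1)/2) = 7

7 errors


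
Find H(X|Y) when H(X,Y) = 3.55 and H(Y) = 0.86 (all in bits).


H(X|Y) = H(X,Y) - H(Y) = 3.55 - 0.86 = 2.69

2.69 bits


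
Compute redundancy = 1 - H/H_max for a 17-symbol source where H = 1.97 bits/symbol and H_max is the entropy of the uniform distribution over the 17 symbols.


H_max = log2(K) = log2(17) = 4.0875 bits/symbol. Redundancy = 1 - H/H_max = 1 - 1.97/4.0875 = 1 - 0.482 = 0.518

0.518


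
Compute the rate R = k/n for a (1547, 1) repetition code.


Rate = k/n = 1/1547

1/1547


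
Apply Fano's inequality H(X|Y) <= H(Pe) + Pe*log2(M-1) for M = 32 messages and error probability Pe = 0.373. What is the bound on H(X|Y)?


H(Pe) = -Pe*log2(Pe) - (1-Pe)*log2(1-Pe) = -0.373*log2(0.373) - 0.627*log2(0.627) = 0.530687 + 0.422261 = 0.9529. Pe*log2(M-1) = 0.373*log2(31) = 1.847915. Bound = H(Pe) + Pe*log2(M-1) = 0.530687 + 0.422261 + 1.847915 = 2.8009

2.8009 bits


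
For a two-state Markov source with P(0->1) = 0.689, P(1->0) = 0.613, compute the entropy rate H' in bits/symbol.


Stationary distribution: pi_0 = p10/(p01+p10) = 0.4708, pi_1 = 0.5292. Entropy rate H' = pi_0*H(p01) + pi_1*H(p10) = 0.4708*0.8943 + 0.5292*0.9628 = 0.9306

0.9306 bits/symbol


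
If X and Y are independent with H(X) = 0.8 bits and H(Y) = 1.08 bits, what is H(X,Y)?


For independent variables, H(X,Y) = H(X) + H(Y) = 0.8 + 1.08 = 1.88

1.88 bits


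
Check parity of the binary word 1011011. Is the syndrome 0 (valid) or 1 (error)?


Syndrome = XOR of all bits = 1 XOR 0 XOR 1 XOR 1 XOR 0 XOR 1 XOR 1 = 1

1


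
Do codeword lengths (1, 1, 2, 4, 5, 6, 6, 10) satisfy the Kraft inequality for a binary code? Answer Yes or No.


Kraft sum = sum(2^(-l_i)) = 1.376, need <= 1. Result: violated (a binary prefix-free code with these lengths cannot exist)

No


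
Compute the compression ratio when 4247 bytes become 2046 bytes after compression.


Ratio = original / compressed = 4247 / 2046 = 2.0758

2.0758


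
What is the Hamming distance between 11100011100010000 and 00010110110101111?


Count differing positions: ^ ^ ^ ^ . ^ . ^ . ^ . ^ ^ ^ ^ ^ ^ = 13 differences

13


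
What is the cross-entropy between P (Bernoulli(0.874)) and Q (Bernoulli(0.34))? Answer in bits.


H(P,Q) = -p*log2(q) - (1-p)*log2(1-q). -0.874*log2(0.34) = 1.360288; -0.126*log2(0.66) = 0.075532. H(P,Q) = 1.360288 + 0.075532 = 1.4358

1.4358 bits


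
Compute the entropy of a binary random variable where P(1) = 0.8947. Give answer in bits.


H = -p*log2(p) - (1-p)*log2(1-p). -0.8947*log2(0.8947) = 0.143621; -0.1053*log2(0.1053) = 0.341954. H = 0.143621 + 0.341954 = 0.4856

0.4856 bits


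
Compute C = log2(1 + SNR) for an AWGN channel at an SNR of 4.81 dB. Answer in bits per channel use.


SNR_linear = 10^(4.81/10) = 3.0269; C = log2(1 + SNR_linear) = log2(1 + 3.0269) = 2.0097

2.0097 bits/channel use


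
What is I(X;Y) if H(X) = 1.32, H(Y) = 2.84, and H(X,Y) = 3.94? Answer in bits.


I(X;Y) = H(X) + H(Y) - H(X,Y) = 1.32 + 2.84 - 3.94 = 0.22

0.22 bits


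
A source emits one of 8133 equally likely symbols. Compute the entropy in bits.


H = log2(n) = log2(8133) = 12.9896

12.9896 bits


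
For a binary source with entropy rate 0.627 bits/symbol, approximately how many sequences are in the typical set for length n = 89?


log2|A_typical| = nH = 89 * 0.627 = 55.803, so |A_typical| ~ 2^55.803 = 6.286e+16

6.286e+16


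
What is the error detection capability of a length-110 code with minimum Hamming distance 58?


Detection capability = d_min - 1 = 58 - 1 = 57

57 errors


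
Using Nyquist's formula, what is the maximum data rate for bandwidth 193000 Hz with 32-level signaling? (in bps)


Rate = 2 * B * log2(M) = 2 * 193000 * 5.0 = 1930000.0

1930000.0 bps


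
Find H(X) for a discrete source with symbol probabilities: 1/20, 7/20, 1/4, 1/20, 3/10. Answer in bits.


H = -sum(p_i * log2(p_i)). Terms: -(1/20)*log2(1/20) = 0.216096; -(7/20)*log2(7/20) = 0.530101; -(1/4)*log2(1/4) = 0.500000; -(1/20)*log2(1/20) = 0.216096; -(3/10)*log2(3/10) = 0.521090. H = 0.216096 + 0.530101 + 0.500000 + 0.216096 + 0.521090 = 1.9834

1.9834 bits


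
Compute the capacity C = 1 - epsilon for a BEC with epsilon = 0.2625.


C = 1 - epsilon = 1 - 0.2625 = 0.7375

0.7375 bits


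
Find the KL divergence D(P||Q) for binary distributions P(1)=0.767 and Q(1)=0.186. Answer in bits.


KL = p*log2(p/q) + (1-p)*log2((1-p)/(1-q)) = 0.767*log2(0.767/0.186) + 0.233*log2(0.233/0.814) = 1.1472

1.1472 bits


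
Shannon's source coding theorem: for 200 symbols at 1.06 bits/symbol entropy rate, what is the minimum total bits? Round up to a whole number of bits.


Minimum bits >= n * H = 200 * 1.06 = 212.0, rounded up to a whole number of bits = 212

212 bits


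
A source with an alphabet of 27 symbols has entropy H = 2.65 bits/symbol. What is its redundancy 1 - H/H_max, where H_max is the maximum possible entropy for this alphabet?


H_max = log2(K) = log2(27) = 4.7549 bits/symbol. Redundancy = 1 - H/H_max = 1 - 2.65/4.7549 = 1 - 0.5573 = 0.4427

0.4427


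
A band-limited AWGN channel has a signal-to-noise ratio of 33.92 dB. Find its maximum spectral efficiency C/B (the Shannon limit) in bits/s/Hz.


SNR_linear = 10^(33.92/10) = 2466.0393; C/B = log2(1 + SNR_linear) = log2(1 + 2466.0393) = 11.2686

11.2686 bits/s/Hz


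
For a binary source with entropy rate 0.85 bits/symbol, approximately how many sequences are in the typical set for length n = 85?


log2|A_typical| = nH = 85 * 0.85 = 72.25, so |A_typical| ~ 2^72.25 = 5.616e+21

5.616e+21


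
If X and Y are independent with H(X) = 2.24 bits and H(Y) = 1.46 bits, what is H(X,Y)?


For independent variables, H(X,Y) = H(X) + H(Y) = 2.24 + 1.46 = 3.7

3.7 bits


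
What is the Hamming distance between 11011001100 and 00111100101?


Count differing positions: ^ ^ ^ . . ^ . ^ . . ^ = 6 differences

6


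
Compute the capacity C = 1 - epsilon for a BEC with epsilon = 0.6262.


C = 1 - epsilon = 1 - 0.6262 = 0.3738

0.3738 bits


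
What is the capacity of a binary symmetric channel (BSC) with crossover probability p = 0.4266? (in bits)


H(p) = -p*log2(p) - (1-p)*log2(1-p) = -0.4266*log2(0.4266) - 0.5734*log2(0.5734) = 0.524310 + 0.460088 = 0.9844. C = 1 - H(p) = 1 - 0.9844 = 0.0156

0.0156 bits


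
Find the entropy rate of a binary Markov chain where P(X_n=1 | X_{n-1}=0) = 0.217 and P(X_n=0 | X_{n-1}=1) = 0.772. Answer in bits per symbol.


Stationary distribution: pi_0 = p10/(p01+p10) = 0.7806, pi_1 = 0.2194. Entropy rate H' = pi_0*H(p01) + pi_1*H(p10) = 0.7806*0.7547 + 0.2194*0.7745 = 0.759

0.759 bits/symbol


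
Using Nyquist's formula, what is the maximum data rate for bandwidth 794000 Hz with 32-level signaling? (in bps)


Rate = 2 * B * log2(M) = 2 * 794000 * 5.0 = 7940000.0

7940000.0 bps


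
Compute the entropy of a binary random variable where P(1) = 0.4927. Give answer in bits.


H = -p*log2(p) - (1-p)*log2(1-p). -0.4927*log2(0.4927) = 0.503154; -0.5073*log2(0.5073) = 0.496692. H = 0.503154 + 0.496692 = 0.9998

0.9998 bits


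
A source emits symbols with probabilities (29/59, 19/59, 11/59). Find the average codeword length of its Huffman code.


Huffman construction (repeatedly merge the two least-probable nodes; each merge adds 1 bit to every symbol beneath it): 11/59 + 19/59 = 30/59; 29/59 + 30/59 = 1. Resulting codeword lengths (in the order the probabilities were given): (1, 2, 2). L_avg = sum(p_i * l_i) = 29/59*1 + 19/59*2 + 11/59*2 = 89/59 = 1.5085

1.5085 bits


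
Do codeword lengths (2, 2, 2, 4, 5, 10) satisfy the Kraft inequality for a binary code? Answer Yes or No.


Kraft sum = sum(2^(-l_i)) = 0.8447, need <= 1. Result: satisfied (a binary prefix-free code with these lengths exists)

Yes


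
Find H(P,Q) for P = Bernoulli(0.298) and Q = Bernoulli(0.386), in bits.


H(P,Q) = -p*log2(q) - (1-p)*log2(1-q). -0.298*log2(0.386) = 0.409252; -0.702*log2(0.614) = 0.493990. H(P,Q) = 0.409252 + 0.493990 = 0.9032

0.9032 bits


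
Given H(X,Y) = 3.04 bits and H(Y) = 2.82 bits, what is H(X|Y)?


H(X|Y) = H(X,Y) - H(Y) = 3.04 - 2.82 = 0.22

0.22 bits


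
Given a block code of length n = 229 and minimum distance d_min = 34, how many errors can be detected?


Detection capability = d_min - 1 = 34 - 1 = 33

33 errors


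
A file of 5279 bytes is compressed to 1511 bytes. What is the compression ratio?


Ratio = original / compressed = 5279 / 1511 = 3.4937

3.4937


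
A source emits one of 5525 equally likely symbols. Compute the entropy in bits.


H = log2(n) = log2(5525) = 12.4318

12.4318 bits


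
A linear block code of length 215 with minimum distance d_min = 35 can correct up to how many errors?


Correction capability = floor((d-1)/2) = floor((35-1)/2) = 17

17 errors


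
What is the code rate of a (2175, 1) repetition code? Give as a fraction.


Rate = k/n = 1/2175

1/2175


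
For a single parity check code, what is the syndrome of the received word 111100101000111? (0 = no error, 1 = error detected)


Syndrome = XOR of all bits = 1 XOR 1 XOR 1 XOR 1 XOR 0 XOR 0 XOR 1 XOR 0 XOR 1 XOR 0 XOR 0 XOR 0 XOR 1 XOR 1 XOR 1 = 1

1


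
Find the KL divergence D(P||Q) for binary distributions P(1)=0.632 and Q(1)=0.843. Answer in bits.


KL = p*log2(p/q) + (1-p)*log2((1-p)/(1-q)) = 0.632*log2(0.632/0.843) + 0.368*log2(0.368/0.157) = 0.1896

0.1896 bits


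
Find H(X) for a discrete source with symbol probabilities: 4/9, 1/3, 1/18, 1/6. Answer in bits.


H = -sum(p_i * log2(p_i)). Terms: -(4/9)*log2(4/9) = 0.519967; -(1/3)*log2(1/3) = 0.528321; -(1/18)*log2(1/18) = 0.231663; -(1/6)*log2(1/6) = 0.430827. H = 0.519967 + 0.528321 + 0.231663 + 0.430827 = 1.7108

1.7108 bits


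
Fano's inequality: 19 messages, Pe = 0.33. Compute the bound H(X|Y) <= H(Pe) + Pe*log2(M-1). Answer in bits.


H(Pe) = -Pe*log2(Pe) - (1-Pe)*log2(1-Pe) = -0.33*log2(0.33) - 0.67*log2(0.67) = 0.527822 + 0.387104 = 0.9149. Pe*log2(M-1) = 0.33*log2(18) = 1.376075. Bound = H(Pe) + Pe*log2(M-1) = 0.527822 + 0.387104 + 1.376075 = 2.291

2.291 bits


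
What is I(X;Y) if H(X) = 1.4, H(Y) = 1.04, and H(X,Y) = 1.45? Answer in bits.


I(X;Y) = H(X) + H(Y) - H(X,Y) = 1.4 + 1.04 - 1.45 = 0.99

0.99 bits


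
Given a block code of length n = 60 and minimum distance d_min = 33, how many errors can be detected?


Detection capability = d_min - 1 = 33 - 1 = 32

32 errors


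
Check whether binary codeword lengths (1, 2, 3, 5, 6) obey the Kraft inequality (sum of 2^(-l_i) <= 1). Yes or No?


Kraft sum = sum(2^(-l_i)) = 0.9219, need <= 1. Result: satisfied (a binary prefix-free code with these lengths exists)

Yes


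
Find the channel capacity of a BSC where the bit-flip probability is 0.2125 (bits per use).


H(p) = -p*log2(p) - (1-p)*log2(1-p) = -0.2125*log2(0.2125) - 0.7875*log2(0.7875) = 0.474824 + 0.271410 = 0.7462. C = 1 - H(p) = 1 - 0.7462 = 0.2538

0.2538 bits


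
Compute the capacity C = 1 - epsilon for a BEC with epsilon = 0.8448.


C = 1 - epsilon = 1 - 0.8448 = 0.1552

0.1552 bits


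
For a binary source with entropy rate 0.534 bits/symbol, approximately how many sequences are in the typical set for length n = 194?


log2|A_typical| = nH = 194 * 0.534 = 103.596, so |A_typical| ~ 2^103.596 = 1.533e+31

1.533e+31


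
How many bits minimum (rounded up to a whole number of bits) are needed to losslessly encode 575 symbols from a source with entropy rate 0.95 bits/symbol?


Minimum bits >= n * H = 575 * 0.95 = 546.25, rounded up to a whole number of bits = 547

547 bits


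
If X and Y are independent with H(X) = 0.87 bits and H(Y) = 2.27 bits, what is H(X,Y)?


For independent variables, H(X,Y) = H(X) + H(Y) = 0.87 + 2.27 = 3.14

3.14 bits


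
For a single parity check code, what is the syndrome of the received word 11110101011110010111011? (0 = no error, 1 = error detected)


Syndrome = XOR of all bits = 1 XOR 1 XOR 1 XOR 1 XOR 0 XOR 1 XOR 0 XOR 1 XOR 0 XOR 1 XOR 1 XOR 1 XOR 1 XOR 0 XOR 0 XOR 1 XOR 0 XOR 1 XOR 1 XOR 1 XOR 0 XOR 1 XOR 1 = 0

0


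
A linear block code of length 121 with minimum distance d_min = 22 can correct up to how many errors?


Correction capability = floor((d-1)/2) = floor((22-1)/2) = 10

10 errors


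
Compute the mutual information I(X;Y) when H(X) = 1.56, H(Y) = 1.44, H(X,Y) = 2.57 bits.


I(X;Y) = H(X) + H(Y) - H(X,Y) = 1.56 + 1.44 - 2.57 = 0.43

0.43 bits


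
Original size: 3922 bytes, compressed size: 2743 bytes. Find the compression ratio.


Ratio = original / compressed = 3922 / 2743 = 1.4298

1.4298


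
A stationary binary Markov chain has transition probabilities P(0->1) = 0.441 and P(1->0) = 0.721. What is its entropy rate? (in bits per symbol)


Stationary distribution: pi_0 = p10/(p01+p10) = 0.6205, pi_1 = 0.3795. Entropy rate H' = pi_0*H(p01) + pi_1*H(p10) = 0.6205*0.9899 + 0.3795*0.8541 = 0.9384

0.9384 bits/symbol


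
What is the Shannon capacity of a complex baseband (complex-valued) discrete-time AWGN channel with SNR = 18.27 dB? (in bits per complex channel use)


SNR_linear = 10^(18.27/10) = 67.1429; C = log2(1 + SNR_linear) = log2(1 + 67.1429) = 6.0905

6.0905 bits/channel use


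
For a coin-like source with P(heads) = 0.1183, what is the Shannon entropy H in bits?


H = -p*log2(p) - (1-p)*log2(1-p). -0.1183*log2(0.1183) = 0.364302; -0.8817*log2(0.8817) = 0.160152. H = 0.364302 + 0.160152 = 0.5245

0.5245 bits


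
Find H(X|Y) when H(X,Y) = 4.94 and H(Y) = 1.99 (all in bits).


H(X|Y) = H(X,Y) - H(Y) = 4.94 - 1.99 = 2.95

2.95 bits


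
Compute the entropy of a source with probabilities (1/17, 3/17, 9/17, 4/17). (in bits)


H = -sum(p_i * log2(p_i)). Terms: -(1/17)*log2(1/17) = 0.240439; -(3/17)*log2(3/17) = 0.441618; -(9/17)*log2(9/17) = 0.485755; -(4/17)*log2(4/17) = 0.491168. H = 0.240439 + 0.441618 + 0.485755 + 0.491168 = 1.659

1.659 bits


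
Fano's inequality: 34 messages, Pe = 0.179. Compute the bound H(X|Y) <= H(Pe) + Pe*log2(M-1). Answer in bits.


H(Pe) = -Pe*log2(Pe) - (1-Pe)*log2(1-Pe) = -0.179*log2(0.179) - 0.821*log2(0.821) = 0.444272 + 0.233612 = 0.6779. Pe*log2(M-1) = 0.179*log2(33) = 0.902947. Bound = H(Pe) + Pe*log2(M-1) = 0.444272 + 0.233612 + 0.902947 = 1.5808

1.5808 bits


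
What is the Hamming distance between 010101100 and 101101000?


Count differing positions: ^ ^ ^ . . . ^ . . = 4 differences

4


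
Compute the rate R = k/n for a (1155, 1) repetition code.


Rate = k/n = 1/1155

1/1155


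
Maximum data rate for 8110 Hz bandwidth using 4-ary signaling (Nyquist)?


Rate = 2 * B * log2(M) = 2 * 8110 * 2.0 = 32440.0

32440.0 bps


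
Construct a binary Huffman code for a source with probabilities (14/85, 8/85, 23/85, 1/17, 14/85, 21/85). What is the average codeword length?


Huffman construction (repeatedly merge the two least-probable nodes; each merge adds 1 bit to every symbol beneath it): 1/17 + 8/85 = 13/85; 13/85 + 14/85 = 27/85; 14/85 + 21/85 = 7/17; 23/85 + 27/85 = 10/17; 7/17 + 10/17 = 1. Resulting codeword lengths (in the order the probabilities were given): (3, 4, 2, 4, 2, 2). L_avg = sum(p_i * l_i) = 14/85*3 + 8/85*4 + 23/85*2 + 1/17*4 + 14/85*2 + 21/85*2 = 42/17 = 2.4706

2.4706 bits


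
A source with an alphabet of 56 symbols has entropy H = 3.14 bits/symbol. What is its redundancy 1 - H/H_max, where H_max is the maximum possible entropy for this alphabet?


H_max = log2(K) = log2(56) = 5.8074 bits/symbol. Redundancy = 1 - H/H_max = 1 - 3.14/5.8074 = 1 - 0.5407 = 0.4593

0.4593


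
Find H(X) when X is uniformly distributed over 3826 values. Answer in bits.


H = log2(n) = log2(3826) = 11.9016

11.9016 bits


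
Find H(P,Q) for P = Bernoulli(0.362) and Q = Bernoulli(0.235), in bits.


H(P,Q) = -p*log2(q) - (1-p)*log2(1-q). -0.362*log2(0.235) = 0.756315; -0.638*log2(0.765) = 0.246567. H(P,Q) = 0.756315 + 0.246567 = 1.0029

1.0029 bits


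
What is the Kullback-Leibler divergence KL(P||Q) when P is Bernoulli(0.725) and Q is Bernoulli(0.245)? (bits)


KL = p*log2(p/q) + (1-p)*log2((1-p)/(1-q)) = 0.725*log2(0.725/0.245) + 0.275*log2(0.275/0.755) = 0.7341

0.7341 bits


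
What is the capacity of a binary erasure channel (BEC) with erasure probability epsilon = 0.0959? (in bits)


C = 1 - epsilon = 1 - 0.0959 = 0.9041

0.9041 bits


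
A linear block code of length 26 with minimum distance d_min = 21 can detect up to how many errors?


Detection capability = d_min - 1 = 21 - 1 = 20

20 errors


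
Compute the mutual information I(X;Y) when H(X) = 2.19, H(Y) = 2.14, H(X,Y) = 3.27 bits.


I(X;Y) = H(X) + H(Y) - H(X,Y) = 2.19 + 2.14 - 3.27 = 1.06

1.06 bits


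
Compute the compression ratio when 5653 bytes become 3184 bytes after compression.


Ratio = original / compressed = 5653 / 3184 = 1.7754

1.7754


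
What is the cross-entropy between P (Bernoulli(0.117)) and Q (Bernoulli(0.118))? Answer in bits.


H(P,Q) = -p*log2(q) - (1-p)*log2(1-q). -0.117*log2(0.118) = 0.360728; -0.883*log2(0.882) = 0.159955. H(P,Q) = 0.360728 + 0.159955 = 0.5207

0.5207 bits


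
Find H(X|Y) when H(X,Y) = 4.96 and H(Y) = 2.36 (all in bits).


H(X|Y) = H(X,Y) - H(Y) = 4.96 - 2.36 = 2.6

2.6 bits


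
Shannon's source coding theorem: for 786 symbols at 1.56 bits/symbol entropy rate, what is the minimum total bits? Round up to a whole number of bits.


Minimum bits >= n * H = 786 * 1.56 = 1226.16, rounded up to a whole number of bits = 1227

1227 bits


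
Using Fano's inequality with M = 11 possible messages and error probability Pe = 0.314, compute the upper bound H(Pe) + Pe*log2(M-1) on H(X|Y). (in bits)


H(Pe) = -Pe*log2(Pe) - (1-Pe)*log2(1-Pe) = -0.314*log2(0.314) - 0.686*log2(0.686) = 0.524745 + 0.372992 = 0.8977. Pe*log2(M-1) = 0.314*log2(10) = 1.043085. Bound = H(Pe) + Pe*log2(M-1) = 0.524745 + 0.372992 + 1.043085 = 1.9408

1.9408 bits


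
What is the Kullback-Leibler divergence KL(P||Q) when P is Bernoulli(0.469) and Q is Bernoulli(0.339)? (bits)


KL = p*log2(p/q) + (1-p)*log2((1-p)/(1-q)) = 0.469*log2(0.469/0.339) + 0.531*log2(0.531/0.661) = 0.0519

0.0519 bits


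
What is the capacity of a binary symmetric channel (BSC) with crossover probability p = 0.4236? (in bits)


H(p) = -p*log2(p) - (1-p)*log2(1-p) = -0.4236*log2(0.4236) - 0.5764*log2(0.5764) = 0.524936 + 0.458156 = 0.9831. C = 1 - H(p) = 1 - 0.9831 = 0.0169

0.0169 bits


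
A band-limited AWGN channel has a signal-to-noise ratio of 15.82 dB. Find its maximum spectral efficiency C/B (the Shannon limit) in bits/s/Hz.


SNR_linear = 10^(15.82/10) = 38.1944; C/B = log2(1 + SNR_linear) = log2(1 + 38.1944) = 5.2926

5.2926 bits/s/Hz


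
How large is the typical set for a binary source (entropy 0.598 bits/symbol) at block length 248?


log2|A_typical| = nH = 248 * 0.598 = 148.304, so |A_typical| ~ 2^148.304 = 4.405e+44

4.405e+44


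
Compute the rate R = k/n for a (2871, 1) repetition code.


Rate = k/n = 1/2871

1/2871


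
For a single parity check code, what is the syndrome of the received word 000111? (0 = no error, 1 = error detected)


Syndrome = XOR of all bits = 0 XOR 0 XOR 0 XOR 1 XOR 1 XOR 1 = 1

1


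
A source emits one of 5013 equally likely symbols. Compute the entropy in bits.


H = log2(n) = log2(5013) = 12.2915

12.2915 bits


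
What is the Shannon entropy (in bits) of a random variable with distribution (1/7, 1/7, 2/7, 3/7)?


H = -sum(p_i * log2(p_i)). Terms: -(1/7)*log2(1/7) = 0.401051; -(1/7)*log2(1/7) = 0.401051; -(2/7)*log2(2/7) = 0.516387; -(3/7)*log2(3/7) = 0.523882. H = 0.401051 + 0.401051 + 0.516387 + 0.523882 = 1.8424

1.8424 bits


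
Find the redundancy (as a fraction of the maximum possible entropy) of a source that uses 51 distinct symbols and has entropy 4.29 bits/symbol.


H_max = log2(K) = log2(51) = 5.6724 bits/symbol. Redundancy = 1 - H/H_max = 1 - 4.29/5.6724 = 1 - 0.7563 = 0.2437

0.2437


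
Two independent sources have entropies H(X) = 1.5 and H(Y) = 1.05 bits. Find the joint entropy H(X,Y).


For independent variables, H(X,Y) = H(X) + H(Y) = 1.5 + 1.05 = 2.55

2.55 bits


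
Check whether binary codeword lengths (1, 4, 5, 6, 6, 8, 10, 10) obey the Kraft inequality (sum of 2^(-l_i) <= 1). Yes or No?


Kraft sum = sum(2^(-l_i)) = 0.6309, need <= 1. Result: satisfied (a binary prefix-free code with these lengths exists)

Yes


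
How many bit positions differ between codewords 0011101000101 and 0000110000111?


Count differing positions: . . ^ ^ . ^ ^ . . . . ^ . = 5 differences

5


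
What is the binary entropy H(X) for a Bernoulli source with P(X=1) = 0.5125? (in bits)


H = -p*log2(p) - (1-p)*log2(1-p). -0.5125*log2(0.5125) = 0.494243; -0.4875*log2(0.4875) = 0.505306. H = 0.494243 + 0.505306 = 0.9995

0.9995 bits


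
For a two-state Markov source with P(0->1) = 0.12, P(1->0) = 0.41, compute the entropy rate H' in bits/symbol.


Stationary distribution: pi_0 = p10/(p01+p10) = 0.7736, pi_1 = 0.2264. Entropy rate H' = pi_0*H(p01) + pi_1*H(p10) = 0.7736*0.5294 + 0.2264*0.9765 = 0.6306

0.6306 bits/symbol


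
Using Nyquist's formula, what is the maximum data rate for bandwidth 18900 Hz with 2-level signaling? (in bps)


Rate = 2 * B * log2(M) = 2 * 18900 * 1.0 = 37800.0

37800.0 bps
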